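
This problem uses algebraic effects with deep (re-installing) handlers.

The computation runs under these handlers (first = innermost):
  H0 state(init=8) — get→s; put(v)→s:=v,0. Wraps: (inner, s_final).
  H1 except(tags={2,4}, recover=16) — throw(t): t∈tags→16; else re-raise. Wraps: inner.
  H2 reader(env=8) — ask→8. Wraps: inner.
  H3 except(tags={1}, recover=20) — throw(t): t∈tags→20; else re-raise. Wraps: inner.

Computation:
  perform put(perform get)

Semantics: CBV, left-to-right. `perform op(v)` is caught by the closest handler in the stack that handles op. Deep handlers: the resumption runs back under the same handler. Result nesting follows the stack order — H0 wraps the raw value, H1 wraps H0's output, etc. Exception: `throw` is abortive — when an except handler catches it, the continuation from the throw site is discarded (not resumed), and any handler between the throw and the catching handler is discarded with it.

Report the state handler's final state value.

Answer: 8

Evaluation trace:
get @ H0 ⇒ 8
put(8) @ H0 ⇒ s:=8
H0 returns (0, 8)
H1 returns (0, 8)
H2 returns (0, 8)
H3 returns (0, 8)
= (0, 8)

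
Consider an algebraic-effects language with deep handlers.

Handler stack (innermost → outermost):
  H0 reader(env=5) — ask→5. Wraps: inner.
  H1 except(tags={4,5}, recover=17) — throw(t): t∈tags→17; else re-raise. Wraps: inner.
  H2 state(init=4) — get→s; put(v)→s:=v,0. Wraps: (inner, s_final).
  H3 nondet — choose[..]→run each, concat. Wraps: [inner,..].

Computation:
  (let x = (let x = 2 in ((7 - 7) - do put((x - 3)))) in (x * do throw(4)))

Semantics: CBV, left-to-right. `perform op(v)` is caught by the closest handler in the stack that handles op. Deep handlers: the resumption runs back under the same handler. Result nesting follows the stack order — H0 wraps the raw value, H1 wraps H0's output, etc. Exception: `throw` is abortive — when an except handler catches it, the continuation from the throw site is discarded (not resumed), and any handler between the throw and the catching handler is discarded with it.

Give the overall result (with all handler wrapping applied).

Evaluation trace:
put(-1) @ H2 ⇒ s:=-1
throw(4) @ H1 caught ⇒ 17
H2 returns (17, -1)
H3 returns [(17, -1)]
= [(17, -1)]

Answer: [(17, -1)]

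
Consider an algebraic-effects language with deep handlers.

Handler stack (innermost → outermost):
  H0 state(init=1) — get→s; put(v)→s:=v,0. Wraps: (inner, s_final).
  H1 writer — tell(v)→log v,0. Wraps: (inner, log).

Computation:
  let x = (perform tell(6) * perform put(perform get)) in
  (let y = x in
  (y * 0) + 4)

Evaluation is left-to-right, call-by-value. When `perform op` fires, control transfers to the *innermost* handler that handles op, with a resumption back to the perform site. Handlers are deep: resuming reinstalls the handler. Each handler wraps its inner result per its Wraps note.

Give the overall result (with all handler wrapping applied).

Answer: ((4, 1), (6))

Step-by-step:
tell(6) @ H1 ⇒ log+=6
get @ H0 ⇒ 1
put(1) @ H0 ⇒ s:=1
H0 returns (4, 1)
H1 returns ((4, 1), (6))
= ((4, 1), (6))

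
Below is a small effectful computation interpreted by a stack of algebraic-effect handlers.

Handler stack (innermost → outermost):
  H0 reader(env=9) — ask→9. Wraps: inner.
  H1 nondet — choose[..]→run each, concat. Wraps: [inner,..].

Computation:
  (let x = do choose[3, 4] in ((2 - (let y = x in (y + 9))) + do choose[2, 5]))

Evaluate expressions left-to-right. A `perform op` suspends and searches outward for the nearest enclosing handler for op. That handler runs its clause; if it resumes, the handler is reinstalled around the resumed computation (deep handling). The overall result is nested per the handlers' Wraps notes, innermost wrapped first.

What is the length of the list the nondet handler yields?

Evaluation trace:
choose[3, 4] @ H1
  branch[0] choose=3:
    choose[2, 5] @ H1
      branch[0] choose=2:
        H0 returns -8
        H1 returns [-8]
      branch[1] choose=5:
        H0 returns -5
        H1 returns [-5]
  branch[1] choose=4:
    choose[2, 5] @ H1
      branch[0] choose=2:
        H0 returns -9
        H1 returns [-9]
      branch[1] choose=5:
        H0 returns -6
        H1 returns [-6]
= [-8, -5, -9, -6]

Answer: 4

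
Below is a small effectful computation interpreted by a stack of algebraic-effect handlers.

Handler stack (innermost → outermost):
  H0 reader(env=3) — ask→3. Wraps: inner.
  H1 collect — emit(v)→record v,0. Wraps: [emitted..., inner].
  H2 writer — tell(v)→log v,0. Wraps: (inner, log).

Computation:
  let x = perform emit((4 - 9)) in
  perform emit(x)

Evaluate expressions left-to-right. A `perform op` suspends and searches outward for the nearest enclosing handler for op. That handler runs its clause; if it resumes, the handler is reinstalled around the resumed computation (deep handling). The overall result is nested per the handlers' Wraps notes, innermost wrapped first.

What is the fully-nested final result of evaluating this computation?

Working:
emit(-5) @ H1 ⇒ out+=-5
emit(0) @ H1 ⇒ out+=0
H0 returns 0
H1 returns [-5, 0, 0]
H2 returns ([-5, 0, 0], ())
= ([-5, 0, 0], ())

Answer: ([-5, 0, 0], ())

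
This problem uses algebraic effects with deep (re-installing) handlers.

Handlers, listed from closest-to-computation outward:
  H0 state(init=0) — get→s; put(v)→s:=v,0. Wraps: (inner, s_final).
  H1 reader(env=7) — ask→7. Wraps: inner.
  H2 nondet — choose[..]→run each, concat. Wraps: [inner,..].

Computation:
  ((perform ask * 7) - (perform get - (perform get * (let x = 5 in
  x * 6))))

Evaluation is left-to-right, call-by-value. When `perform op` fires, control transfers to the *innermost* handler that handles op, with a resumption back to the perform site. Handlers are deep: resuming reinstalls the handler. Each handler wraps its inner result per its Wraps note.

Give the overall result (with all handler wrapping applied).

Step-by-step:
ask @ H1 ⇒ 7
get @ H0 ⇒ 0
get @ H0 ⇒ 0
H0 returns (49, 0)
H1 returns (49, 0)
H2 returns [(49, 0)]
= [(49, 0)]

Answer: [(49, 0)]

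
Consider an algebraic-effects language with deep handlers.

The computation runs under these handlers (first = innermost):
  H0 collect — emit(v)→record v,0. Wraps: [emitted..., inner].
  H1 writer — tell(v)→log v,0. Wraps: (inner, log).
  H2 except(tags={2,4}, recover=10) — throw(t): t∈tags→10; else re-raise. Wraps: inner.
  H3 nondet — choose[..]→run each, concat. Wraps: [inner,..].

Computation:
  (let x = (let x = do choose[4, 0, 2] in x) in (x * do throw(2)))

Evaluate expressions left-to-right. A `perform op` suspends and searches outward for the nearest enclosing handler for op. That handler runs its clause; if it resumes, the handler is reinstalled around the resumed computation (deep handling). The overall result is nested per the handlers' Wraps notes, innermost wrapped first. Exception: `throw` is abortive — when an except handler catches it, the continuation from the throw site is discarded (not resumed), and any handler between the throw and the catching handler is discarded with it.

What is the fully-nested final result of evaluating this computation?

Working:
choose[4, 0, 2] @ H3
  branch[0] choose=4:
    throw(2) @ H2 caught ⇒ 10
    H3 returns [10]
  branch[1] choose=0:
    throw(2) @ H2 caught ⇒ 10
    H3 returns [10]
  branch[2] choose=2:
    throw(2) @ H2 caught ⇒ 10
    H3 returns [10]
= [10, 10, 10]

Answer: [10, 10, 10]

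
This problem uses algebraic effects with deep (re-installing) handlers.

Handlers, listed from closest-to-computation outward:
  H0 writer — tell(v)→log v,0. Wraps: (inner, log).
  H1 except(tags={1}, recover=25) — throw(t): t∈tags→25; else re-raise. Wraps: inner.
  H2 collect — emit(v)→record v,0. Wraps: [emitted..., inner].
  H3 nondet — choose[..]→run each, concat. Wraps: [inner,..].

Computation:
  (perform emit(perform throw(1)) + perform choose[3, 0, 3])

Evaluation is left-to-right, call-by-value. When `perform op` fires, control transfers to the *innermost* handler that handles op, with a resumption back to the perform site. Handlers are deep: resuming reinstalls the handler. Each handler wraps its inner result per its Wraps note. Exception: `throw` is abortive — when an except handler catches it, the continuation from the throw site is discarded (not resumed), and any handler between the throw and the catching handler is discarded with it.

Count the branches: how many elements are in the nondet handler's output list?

Step-by-step:
throw(1) @ H1 caught ⇒ 25
H2 returns [25]
H3 returns [[25]]
= [[25]]

Answer: 1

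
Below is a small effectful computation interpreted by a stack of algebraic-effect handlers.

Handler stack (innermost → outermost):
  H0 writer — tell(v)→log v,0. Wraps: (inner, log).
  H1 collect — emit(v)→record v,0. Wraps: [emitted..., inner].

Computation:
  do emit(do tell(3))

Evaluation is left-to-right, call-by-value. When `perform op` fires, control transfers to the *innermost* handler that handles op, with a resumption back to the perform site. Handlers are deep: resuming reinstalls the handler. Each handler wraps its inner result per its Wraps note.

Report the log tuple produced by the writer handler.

Evaluation trace:
tell(3) @ H0 ⇒ log+=3
emit(0) @ H1 ⇒ out+=0
H0 returns (0, (3))
H1 returns [0, (0, (3))]
= [0, (0, (3))]

Answer: (3)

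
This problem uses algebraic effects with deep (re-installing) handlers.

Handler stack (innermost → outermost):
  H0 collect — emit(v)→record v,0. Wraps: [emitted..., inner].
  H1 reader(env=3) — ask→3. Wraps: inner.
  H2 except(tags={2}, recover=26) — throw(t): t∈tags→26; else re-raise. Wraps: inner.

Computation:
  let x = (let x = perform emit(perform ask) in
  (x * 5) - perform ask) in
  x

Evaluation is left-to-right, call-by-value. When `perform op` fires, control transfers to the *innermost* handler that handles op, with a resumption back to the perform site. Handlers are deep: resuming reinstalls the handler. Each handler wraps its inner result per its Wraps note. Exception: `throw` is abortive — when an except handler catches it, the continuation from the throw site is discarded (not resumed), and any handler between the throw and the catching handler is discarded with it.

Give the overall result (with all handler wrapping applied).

Answer: [3, -3]

Working:
ask @ H1 ⇒ 3
emit(3) @ H0 ⇒ out+=3
ask @ H1 ⇒ 3
H0 returns [3, -3]
H1 returns [3, -3]
H2 returns [3, -3]
= [3, -3]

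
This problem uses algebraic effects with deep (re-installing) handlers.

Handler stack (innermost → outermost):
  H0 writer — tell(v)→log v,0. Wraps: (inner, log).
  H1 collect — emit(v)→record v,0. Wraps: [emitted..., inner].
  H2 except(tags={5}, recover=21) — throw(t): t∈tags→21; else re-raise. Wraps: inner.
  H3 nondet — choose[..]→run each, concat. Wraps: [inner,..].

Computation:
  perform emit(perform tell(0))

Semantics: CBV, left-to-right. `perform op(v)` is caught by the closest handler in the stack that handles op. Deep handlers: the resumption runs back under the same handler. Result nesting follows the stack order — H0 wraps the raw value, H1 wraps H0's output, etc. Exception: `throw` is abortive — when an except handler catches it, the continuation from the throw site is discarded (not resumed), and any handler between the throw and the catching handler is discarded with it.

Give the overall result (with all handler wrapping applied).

Answer: [[0, (0, (0))]]

Evaluation trace:
tell(0) @ H0 ⇒ log+=0
emit(0) @ H1 ⇒ out+=0
H0 returns (0, (0))
H1 returns [0, (0, (0))]
H2 returns [0, (0, (0))]
H3 returns [[0, (0, (0))]]
= [[0, (0, (0))]]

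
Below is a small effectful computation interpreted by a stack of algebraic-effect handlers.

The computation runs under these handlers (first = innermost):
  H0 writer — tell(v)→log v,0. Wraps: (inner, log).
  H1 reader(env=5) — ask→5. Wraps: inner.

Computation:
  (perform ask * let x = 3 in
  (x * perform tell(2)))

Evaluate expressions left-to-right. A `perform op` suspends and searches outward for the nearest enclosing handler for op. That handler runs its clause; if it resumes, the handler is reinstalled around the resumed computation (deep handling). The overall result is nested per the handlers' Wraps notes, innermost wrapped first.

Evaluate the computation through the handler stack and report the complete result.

Answer: (0, (2))

Evaluation trace:
ask @ H1 ⇒ 5
tell(2) @ H0 ⇒ log+=2
H0 returns (0, (2))
H1 returns (0, (2))
= (0, (2))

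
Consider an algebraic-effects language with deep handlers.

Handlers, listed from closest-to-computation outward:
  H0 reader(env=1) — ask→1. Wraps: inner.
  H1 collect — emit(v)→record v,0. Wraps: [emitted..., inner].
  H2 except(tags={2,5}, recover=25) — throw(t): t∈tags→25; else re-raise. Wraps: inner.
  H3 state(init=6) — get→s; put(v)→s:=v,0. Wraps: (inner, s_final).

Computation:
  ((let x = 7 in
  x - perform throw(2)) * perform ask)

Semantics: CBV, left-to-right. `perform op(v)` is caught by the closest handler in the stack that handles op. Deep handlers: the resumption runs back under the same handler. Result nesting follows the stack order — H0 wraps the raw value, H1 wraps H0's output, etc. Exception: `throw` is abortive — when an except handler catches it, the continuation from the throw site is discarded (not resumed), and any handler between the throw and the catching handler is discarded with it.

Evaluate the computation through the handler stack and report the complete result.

Working:
throw(2) @ H2 caught ⇒ 25
H3 returns (25, 6)
= (25, 6)

Answer: (25, 6)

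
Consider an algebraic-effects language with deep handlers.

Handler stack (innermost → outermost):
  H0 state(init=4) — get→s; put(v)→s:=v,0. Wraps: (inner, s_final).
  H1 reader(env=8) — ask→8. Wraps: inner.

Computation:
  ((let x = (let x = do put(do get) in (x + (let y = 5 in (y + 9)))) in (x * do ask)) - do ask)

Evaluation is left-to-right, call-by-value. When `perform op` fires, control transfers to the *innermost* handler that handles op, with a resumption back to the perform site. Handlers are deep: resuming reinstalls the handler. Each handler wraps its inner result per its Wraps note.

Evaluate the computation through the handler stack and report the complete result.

Working:
get @ H0 ⇒ 4
put(4) @ H0 ⇒ s:=4
ask @ H1 ⇒ 8
ask @ H1 ⇒ 8
H0 returns (104, 4)
H1 returns (104, 4)
= (104, 4)

Answer: (104, 4)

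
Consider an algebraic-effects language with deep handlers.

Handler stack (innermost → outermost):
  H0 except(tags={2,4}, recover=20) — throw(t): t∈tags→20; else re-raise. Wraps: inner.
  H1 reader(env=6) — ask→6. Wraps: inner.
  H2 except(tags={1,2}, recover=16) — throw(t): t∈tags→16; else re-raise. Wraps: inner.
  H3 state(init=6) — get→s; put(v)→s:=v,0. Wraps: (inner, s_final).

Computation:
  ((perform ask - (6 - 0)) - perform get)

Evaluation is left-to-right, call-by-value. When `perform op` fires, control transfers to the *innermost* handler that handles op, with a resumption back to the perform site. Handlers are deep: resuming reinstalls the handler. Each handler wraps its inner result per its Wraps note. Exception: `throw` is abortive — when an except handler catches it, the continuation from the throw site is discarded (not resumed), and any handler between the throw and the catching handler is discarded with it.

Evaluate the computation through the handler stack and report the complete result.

Answer: (-6, 6)

Evaluation trace:
ask @ H1 ⇒ 6
get @ H3 ⇒ 6
H0 returns -6
H1 returns -6
H2 returns -6
H3 returns (-6, 6)
= (-6, 6)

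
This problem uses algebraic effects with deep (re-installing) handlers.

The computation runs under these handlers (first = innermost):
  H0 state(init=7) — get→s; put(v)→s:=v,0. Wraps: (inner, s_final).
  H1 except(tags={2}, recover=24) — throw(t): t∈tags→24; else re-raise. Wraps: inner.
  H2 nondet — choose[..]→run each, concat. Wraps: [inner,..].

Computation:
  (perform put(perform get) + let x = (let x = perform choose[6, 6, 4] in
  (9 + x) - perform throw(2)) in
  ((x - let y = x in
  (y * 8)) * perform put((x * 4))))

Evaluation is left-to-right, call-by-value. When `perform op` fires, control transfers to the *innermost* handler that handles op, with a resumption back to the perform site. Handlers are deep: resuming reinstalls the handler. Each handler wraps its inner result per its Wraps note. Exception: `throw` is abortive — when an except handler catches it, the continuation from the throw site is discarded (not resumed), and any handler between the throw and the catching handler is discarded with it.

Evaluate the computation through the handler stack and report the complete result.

Answer: [24, 24, 24]

Evaluation trace:
get @ H0 ⇒ 7
put(7) @ H0 ⇒ s:=7
choose[6, 6, 4] @ H2
  branch[0] choose=6:
    throw(2) @ H1 caught ⇒ 24
    H2 returns [24]
  branch[1] choose=6:
    throw(2) @ H1 caught ⇒ 24
    H2 returns [24]
  branch[2] choose=4:
    throw(2) @ H1 caught ⇒ 24
    H2 returns [24]
= [24, 24, 24]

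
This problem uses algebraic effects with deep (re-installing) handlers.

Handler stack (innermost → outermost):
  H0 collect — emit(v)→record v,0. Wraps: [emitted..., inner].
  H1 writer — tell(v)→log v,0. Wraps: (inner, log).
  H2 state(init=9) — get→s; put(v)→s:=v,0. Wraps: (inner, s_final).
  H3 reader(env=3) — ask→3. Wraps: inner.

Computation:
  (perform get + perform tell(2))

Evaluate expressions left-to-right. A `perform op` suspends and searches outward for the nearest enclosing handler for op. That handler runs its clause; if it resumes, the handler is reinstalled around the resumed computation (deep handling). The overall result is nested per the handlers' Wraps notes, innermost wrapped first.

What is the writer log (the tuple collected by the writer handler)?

Evaluation trace:
get @ H2 ⇒ 9
tell(2) @ H1 ⇒ log+=2
H0 returns [9]
H1 returns ([9], (2))
H2 returns (([9], (2)), 9)
H3 returns (([9], (2)), 9)
= (([9], (2)), 9)

Answer: (2)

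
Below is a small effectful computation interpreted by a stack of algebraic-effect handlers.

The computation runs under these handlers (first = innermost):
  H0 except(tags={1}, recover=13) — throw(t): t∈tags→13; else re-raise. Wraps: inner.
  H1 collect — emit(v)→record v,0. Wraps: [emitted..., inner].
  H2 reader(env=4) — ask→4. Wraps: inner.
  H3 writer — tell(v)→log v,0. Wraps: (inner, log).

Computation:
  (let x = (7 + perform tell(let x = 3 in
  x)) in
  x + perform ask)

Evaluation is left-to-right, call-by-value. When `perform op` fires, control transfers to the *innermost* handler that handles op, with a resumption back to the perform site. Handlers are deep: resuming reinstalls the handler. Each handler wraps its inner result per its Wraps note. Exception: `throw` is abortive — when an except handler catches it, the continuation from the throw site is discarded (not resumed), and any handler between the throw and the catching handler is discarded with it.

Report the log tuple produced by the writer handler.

Step-by-step:
tell(3) @ H3 ⇒ log+=3
ask @ H2 ⇒ 4
H0 returns 11
H1 returns [11]
H2 returns [11]
H3 returns ([11], (3))
= ([11], (3))

Answer: (3)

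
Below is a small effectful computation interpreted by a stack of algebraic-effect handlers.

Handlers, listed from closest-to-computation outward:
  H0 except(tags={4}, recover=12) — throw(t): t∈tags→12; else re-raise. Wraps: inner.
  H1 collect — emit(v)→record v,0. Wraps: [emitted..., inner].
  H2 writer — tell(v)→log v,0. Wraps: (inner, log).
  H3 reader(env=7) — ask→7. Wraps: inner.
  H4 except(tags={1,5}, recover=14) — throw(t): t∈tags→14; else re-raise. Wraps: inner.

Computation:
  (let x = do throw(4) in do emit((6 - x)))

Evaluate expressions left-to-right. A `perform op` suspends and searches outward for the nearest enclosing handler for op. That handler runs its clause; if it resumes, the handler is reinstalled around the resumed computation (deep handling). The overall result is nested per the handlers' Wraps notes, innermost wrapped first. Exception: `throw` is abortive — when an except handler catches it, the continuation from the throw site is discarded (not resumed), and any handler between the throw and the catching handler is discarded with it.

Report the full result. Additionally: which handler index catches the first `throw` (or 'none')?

Answer: ([12], ()) ; first throw caught by: H0

Step-by-step:
throw(4) @ H0 caught ⇒ 12
H1 returns [12]
H2 returns ([12], ())
H3 returns ([12], ())
H4 returns ([12], ())
= ([12], ())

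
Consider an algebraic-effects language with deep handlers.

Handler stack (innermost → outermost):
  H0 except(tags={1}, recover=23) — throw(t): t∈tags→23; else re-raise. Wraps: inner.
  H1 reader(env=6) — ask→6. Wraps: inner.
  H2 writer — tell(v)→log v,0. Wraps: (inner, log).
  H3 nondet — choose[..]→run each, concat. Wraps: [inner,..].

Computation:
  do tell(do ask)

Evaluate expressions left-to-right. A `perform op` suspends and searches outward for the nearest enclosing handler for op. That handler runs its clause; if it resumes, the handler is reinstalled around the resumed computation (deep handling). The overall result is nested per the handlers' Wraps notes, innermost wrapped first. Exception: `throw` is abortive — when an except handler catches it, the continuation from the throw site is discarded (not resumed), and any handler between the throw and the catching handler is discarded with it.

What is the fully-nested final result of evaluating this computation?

Answer: [(0, (6))]

Evaluation trace:
ask @ H1 ⇒ 6
tell(6) @ H2 ⇒ log+=6
H0 returns 0
H1 returns 0
H2 returns (0, (6))
H3 returns [(0, (6))]
= [(0, (6))]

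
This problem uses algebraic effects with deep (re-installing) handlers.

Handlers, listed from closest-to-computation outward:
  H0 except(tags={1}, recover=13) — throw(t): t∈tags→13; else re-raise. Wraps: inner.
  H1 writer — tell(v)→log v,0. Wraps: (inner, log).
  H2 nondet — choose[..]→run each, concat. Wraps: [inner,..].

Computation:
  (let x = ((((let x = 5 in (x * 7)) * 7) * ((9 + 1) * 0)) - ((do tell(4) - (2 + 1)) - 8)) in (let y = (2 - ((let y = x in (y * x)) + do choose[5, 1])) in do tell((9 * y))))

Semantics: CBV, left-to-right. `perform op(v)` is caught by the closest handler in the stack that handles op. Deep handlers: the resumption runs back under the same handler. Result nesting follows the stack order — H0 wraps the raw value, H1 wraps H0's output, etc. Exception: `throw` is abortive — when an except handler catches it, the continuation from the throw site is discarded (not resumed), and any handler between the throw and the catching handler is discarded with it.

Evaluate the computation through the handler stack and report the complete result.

Answer: [(0, (4, -1116)), (0, (4, -1080))]

Evaluation trace:
tell(4) @ H1 ⇒ log+=4
choose[5, 1] @ H2
  branch[0] choose=5:
    tell(-1116) @ H1 ⇒ log+=-1116
    H0 returns 0
    H1 returns (0, (4, -1116))
    H2 returns [(0, (4, -1116))]
  branch[1] choose=1:
    tell(-1080) @ H1 ⇒ log+=-1080
    H0 returns 0
    H1 returns (0, (4, -1080))
    H2 returns [(0, (4, -1080))]
= [(0, (4, -1116)), (0, (4, -1080))]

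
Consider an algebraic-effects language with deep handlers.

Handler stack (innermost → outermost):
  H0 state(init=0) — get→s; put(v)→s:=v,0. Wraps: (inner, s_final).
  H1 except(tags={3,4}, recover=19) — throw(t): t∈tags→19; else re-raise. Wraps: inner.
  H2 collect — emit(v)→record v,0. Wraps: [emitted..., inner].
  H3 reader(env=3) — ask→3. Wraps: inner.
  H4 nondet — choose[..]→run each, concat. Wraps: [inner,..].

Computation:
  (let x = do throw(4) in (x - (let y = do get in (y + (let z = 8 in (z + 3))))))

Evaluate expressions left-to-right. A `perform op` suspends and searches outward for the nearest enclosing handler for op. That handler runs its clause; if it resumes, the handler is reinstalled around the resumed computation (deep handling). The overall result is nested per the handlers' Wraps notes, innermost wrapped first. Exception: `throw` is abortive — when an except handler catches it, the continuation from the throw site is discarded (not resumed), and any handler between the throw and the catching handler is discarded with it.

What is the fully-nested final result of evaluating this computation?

Working:
throw(4) @ H1 caught ⇒ 19
H2 returns [19]
H3 returns [19]
H4 returns [[19]]
= [[19]]

Answer: [[19]]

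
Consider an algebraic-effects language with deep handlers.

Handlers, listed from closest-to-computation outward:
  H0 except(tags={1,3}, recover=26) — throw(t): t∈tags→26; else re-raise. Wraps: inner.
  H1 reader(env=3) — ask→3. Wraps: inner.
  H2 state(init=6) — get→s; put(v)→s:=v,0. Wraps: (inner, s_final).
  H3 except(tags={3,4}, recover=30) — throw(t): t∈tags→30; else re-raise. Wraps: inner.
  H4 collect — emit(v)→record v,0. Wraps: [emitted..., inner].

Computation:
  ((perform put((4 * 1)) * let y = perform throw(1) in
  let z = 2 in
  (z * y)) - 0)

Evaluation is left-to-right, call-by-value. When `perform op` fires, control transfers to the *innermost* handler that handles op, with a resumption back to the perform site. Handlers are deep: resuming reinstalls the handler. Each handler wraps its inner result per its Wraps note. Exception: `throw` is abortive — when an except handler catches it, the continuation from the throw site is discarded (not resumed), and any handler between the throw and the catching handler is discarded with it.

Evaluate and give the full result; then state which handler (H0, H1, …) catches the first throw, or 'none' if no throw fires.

Answer: [(26, 4)] ; first throw caught by: H0

Step-by-step:
put(4) @ H2 ⇒ s:=4
throw(1) @ H0 caught ⇒ 26
H1 returns 26
H2 returns (26, 4)
H3 returns (26, 4)
H4 returns [(26, 4)]
= [(26, 4)]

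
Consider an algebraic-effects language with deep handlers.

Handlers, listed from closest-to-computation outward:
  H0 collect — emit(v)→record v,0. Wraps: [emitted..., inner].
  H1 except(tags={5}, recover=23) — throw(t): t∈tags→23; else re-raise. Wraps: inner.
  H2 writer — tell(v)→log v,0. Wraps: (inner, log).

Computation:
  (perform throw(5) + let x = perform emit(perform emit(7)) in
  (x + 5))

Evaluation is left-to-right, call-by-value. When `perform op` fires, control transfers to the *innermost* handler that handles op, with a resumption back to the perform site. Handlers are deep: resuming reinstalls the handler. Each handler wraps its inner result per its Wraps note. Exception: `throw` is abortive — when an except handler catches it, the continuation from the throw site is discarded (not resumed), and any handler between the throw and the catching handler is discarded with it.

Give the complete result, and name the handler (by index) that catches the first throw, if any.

Working:
throw(5) @ H1 caught ⇒ 23
H2 returns (23, ())
= (23, ())

Answer: (23, ()) ; first throw caught by: H1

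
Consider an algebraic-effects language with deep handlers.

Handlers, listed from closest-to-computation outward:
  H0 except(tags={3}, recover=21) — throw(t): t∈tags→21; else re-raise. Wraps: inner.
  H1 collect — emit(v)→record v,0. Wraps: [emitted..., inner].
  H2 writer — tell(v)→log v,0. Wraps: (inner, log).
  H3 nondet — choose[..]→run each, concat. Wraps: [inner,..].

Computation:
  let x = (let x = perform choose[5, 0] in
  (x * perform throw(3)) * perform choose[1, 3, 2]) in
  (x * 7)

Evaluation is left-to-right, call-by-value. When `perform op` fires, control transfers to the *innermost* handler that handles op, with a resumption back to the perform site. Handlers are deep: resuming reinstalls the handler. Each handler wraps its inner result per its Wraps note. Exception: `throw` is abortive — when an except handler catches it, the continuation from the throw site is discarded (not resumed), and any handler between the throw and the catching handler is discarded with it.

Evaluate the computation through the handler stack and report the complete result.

Step-by-step:
choose[5, 0] @ H3
  branch[0] choose=5:
    throw(3) @ H0 caught ⇒ 21
    H1 returns [21]
    H2 returns ([21], ())
    H3 returns [([21], ())]
  branch[1] choose=0:
    throw(3) @ H0 caught ⇒ 21
    H1 returns [21]
    H2 returns ([21], ())
    H3 returns [([21], ())]
= [([21], ()), ([21], ())]

Answer: [([21], ()), ([21], ())]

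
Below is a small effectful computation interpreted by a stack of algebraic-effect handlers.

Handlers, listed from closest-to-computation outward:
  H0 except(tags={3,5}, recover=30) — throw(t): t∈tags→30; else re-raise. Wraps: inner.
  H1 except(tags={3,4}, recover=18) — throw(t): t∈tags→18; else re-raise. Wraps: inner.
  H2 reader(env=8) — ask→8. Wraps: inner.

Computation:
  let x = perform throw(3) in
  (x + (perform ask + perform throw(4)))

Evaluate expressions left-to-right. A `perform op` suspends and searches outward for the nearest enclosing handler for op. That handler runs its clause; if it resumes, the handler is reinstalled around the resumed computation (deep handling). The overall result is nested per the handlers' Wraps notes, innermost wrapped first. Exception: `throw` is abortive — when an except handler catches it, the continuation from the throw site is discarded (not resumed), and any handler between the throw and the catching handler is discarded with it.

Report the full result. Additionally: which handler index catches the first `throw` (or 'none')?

Answer: 30 ; first throw caught by: H0

Evaluation trace:
throw(3) @ H0 caught ⇒ 30
H1 returns 30
H2 returns 30
= 30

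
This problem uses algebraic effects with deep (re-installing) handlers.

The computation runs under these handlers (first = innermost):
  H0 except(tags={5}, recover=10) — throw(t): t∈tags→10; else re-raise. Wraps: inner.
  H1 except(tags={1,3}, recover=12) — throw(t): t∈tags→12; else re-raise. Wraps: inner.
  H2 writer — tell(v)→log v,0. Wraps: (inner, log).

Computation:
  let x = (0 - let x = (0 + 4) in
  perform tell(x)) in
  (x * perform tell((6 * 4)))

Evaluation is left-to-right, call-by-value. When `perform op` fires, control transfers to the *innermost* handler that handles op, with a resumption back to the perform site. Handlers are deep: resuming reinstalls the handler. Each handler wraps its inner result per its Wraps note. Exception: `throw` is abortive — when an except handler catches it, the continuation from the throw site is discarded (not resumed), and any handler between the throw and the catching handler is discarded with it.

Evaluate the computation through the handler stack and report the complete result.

Step-by-step:
tell(4) @ H2 ⇒ log+=4
tell(24) @ H2 ⇒ log+=24
H0 returns 0
H1 returns 0
H2 returns (0, (4, 24))
= (0, (4, 24))

Answer: (0, (4, 24))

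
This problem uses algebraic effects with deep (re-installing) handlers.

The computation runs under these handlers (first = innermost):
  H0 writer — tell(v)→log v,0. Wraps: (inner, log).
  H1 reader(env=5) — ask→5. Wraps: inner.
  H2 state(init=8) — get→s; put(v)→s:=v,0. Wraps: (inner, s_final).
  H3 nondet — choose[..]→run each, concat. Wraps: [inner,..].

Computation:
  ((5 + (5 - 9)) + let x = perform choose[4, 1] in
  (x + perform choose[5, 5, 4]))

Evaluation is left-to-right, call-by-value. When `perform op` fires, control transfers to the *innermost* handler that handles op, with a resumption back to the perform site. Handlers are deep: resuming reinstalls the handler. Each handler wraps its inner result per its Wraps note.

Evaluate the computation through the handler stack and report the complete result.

Answer: [((10, ()), 8), ((10, ()), 8), ((9, ()), 8), ((7, ()), 8), ((7, ()), 8), ((6, ()), 8)]

Evaluation trace:
choose[4, 1] @ H3
  branch[0] choose=4:
    choose[5, 5, 4] @ H3
      branch[0] choose=5:
        H0 returns (10, ())
        H1 returns (10, ())
        H2 returns ((10, ()), 8)
        H3 returns [((10, ()), 8)]
      branch[1] choose=5:
        H0 returns (10, ())
        H1 returns (10, ())
        H2 returns ((10, ()), 8)
        H3 returns [((10, ()), 8)]
      branch[2] choose=4:
        H0 returns (9, ())
        H1 returns (9, ())
        H2 returns ((9, ()), 8)
        H3 returns [((9, ()), 8)]
  branch[1] choose=1:
    choose[5, 5, 4] @ H3
      branch[0] choose=5:
        H0 returns (7, ())
        H1 returns (7, ())
        H2 returns ((7, ()), 8)
        H3 returns [((7, ()), 8)]
      branch[1] choose=5:
        H0 returns (7, ())
        H1 returns (7, ())
        H2 returns ((7, ()), 8)
        H3 returns [((7, ()), 8)]
      branch[2] choose=4:
        H0 returns (6, ())
        H1 returns (6, ())
        H2 returns ((6, ()), 8)
        H3 returns [((6, ()), 8)]
= [((10, ()), 8), ((10, ()), 8), ((9, ()), 8), ((7, ()), 8), ((7, ()), 8), ((6, ()), 8)]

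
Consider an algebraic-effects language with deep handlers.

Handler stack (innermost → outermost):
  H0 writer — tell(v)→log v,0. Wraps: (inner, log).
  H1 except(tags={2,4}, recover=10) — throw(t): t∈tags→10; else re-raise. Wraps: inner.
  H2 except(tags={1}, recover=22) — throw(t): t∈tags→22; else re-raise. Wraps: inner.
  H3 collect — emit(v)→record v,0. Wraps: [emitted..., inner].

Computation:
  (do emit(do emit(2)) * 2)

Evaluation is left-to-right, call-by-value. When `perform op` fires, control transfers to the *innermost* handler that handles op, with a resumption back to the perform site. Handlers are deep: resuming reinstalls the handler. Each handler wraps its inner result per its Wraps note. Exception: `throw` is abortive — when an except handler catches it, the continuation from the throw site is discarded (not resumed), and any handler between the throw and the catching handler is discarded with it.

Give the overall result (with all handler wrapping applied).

Answer: [2, 0, (0, ())]

Step-by-step:
emit(2) @ H3 ⇒ out+=2
emit(0) @ H3 ⇒ out+=0
H0 returns (0, ())
H1 returns (0, ())
H2 returns (0, ())
H3 returns [2, 0, (0, ())]
= [2, 0, (0, ())]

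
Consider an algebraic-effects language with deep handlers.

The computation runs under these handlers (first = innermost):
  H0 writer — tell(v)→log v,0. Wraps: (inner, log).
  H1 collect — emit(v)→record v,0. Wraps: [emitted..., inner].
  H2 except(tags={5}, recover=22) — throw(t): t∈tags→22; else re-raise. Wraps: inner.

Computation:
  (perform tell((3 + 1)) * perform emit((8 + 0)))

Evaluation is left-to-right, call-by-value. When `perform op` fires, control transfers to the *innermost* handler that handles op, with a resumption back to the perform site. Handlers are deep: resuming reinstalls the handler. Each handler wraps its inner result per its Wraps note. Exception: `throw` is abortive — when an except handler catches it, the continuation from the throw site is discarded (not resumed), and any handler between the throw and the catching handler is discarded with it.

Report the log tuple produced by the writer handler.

Step-by-step:
tell(4) @ H0 ⇒ log+=4
emit(8) @ H1 ⇒ out+=8
H0 returns (0, (4))
H1 returns [8, (0, (4))]
H2 returns [8, (0, (4))]
= [8, (0, (4))]

Answer: (4)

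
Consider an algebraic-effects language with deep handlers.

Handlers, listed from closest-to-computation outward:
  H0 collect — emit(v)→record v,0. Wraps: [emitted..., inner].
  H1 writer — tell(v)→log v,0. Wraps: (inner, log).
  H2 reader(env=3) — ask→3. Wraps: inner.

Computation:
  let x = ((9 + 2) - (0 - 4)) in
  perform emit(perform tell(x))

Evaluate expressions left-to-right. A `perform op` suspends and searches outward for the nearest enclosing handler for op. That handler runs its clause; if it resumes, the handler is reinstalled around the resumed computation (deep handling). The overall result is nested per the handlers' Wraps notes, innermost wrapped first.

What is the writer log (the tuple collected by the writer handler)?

Answer: (15)

Working:
tell(15) @ H1 ⇒ log+=15
emit(0) @ H0 ⇒ out+=0
H0 returns [0, 0]
H1 returns ([0, 0], (15))
H2 returns ([0, 0], (15))
= ([0, 0], (15))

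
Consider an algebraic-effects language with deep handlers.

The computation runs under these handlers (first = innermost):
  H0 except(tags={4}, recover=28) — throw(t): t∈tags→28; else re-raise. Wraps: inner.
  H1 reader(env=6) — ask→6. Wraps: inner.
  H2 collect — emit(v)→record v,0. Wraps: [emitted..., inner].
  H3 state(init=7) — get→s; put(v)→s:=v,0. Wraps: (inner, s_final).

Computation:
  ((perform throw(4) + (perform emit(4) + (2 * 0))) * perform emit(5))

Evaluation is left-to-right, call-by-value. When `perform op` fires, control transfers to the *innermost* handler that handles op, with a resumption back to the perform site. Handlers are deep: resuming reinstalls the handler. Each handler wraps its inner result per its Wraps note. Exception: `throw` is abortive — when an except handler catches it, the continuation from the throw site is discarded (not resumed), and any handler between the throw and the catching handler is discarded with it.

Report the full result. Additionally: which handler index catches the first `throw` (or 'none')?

Working:
throw(4) @ H0 caught ⇒ 28
H1 returns 28
H2 returns [28]
H3 returns ([28], 7)
= ([28], 7)

Answer: ([28], 7) ; first throw caught by: H0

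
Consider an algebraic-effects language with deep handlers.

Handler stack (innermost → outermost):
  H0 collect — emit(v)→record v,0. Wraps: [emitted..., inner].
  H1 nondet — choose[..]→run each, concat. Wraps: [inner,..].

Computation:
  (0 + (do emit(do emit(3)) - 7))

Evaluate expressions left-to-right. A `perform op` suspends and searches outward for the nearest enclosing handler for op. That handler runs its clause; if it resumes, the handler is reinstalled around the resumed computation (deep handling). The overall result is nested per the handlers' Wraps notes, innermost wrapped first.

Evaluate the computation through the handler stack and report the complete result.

Evaluation trace:
emit(3) @ H0 ⇒ out+=3
emit(0) @ H0 ⇒ out+=0
H0 returns [3, 0, -7]
H1 returns [[3, 0, -7]]
= [[3, 0, -7]]

Answer: [[3, 0, -7]]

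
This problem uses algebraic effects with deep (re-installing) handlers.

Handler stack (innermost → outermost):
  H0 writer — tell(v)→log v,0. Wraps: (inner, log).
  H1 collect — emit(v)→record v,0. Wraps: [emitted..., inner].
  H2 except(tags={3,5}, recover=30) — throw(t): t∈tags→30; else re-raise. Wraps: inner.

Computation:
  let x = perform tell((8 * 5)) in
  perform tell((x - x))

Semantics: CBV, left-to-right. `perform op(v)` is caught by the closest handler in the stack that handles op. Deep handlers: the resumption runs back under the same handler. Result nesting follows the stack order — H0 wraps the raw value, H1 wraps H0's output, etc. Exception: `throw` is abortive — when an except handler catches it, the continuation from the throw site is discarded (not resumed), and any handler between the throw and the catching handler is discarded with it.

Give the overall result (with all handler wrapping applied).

Answer: [(0, (40, 0))]

Evaluation trace:
tell(40) @ H0 ⇒ log+=40
tell(0) @ H0 ⇒ log+=0
H0 returns (0, (40, 0))
H1 returns [(0, (40, 0))]
H2 returns [(0, (40, 0))]
= [(0, (40, 0))]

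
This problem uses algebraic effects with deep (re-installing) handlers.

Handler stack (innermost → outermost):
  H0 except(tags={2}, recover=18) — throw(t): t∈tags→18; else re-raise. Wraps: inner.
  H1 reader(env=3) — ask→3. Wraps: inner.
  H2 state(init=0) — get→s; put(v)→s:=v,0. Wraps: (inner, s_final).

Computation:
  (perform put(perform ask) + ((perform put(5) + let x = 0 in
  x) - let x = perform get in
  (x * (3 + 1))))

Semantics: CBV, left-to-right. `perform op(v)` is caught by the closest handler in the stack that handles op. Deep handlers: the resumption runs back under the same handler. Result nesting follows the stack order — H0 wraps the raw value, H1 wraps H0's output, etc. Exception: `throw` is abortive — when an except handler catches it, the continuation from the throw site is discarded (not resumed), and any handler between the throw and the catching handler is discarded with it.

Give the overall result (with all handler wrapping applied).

Answer: (-20, 5)

Working:
ask @ H1 ⇒ 3
put(3) @ H2 ⇒ s:=3
put(5) @ H2 ⇒ s:=5
get @ H2 ⇒ 5
H0 returns -20
H1 returns -20
H2 returns (-20, 5)
= (-20, 5)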